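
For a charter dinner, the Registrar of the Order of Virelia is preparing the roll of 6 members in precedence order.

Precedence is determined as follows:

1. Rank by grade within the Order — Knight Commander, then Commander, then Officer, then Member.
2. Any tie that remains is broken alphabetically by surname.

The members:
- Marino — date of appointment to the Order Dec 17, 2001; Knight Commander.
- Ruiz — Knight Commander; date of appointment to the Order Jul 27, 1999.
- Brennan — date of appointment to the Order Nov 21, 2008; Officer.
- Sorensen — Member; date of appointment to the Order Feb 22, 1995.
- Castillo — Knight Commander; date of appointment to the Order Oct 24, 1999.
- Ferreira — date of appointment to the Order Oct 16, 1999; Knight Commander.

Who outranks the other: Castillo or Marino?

Castillo

By grade within the Order: Castillo, Ferreira, Marino and Ruiz (Knight Commander); then Brennan (Officer); then Sorensen (Member).
Among Castillo, Ferreira, Marino and Ruiz, alphabetically by surname: Castillo before Ferreira before Marino before Ruiz.
So Castillo takes precedence.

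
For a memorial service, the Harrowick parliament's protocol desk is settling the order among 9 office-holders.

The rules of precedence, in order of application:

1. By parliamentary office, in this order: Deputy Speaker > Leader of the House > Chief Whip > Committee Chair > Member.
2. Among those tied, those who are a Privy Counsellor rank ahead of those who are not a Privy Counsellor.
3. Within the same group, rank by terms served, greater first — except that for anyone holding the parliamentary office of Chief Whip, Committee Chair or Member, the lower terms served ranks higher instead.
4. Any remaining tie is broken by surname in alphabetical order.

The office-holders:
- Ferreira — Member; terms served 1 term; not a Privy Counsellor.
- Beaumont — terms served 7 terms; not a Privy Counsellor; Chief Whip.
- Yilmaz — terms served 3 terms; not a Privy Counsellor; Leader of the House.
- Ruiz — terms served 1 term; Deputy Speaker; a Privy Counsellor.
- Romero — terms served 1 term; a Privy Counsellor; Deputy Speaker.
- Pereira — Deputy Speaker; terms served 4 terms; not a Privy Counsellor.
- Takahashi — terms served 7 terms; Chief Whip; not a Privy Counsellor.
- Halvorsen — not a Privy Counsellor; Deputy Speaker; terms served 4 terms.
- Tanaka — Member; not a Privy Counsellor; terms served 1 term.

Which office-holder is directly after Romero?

By parliamentary office: Romero, Ruiz, Halvorsen and Pereira (Deputy Speaker); then Yilmaz (Leader of the House); then Beaumont and Takahashi (Chief Whip); then Ferreira and Tanaka (Member).
Among Romero, Ruiz, Halvorsen and Pereira, a Privy Counsellor before not a Privy Counsellor: Romero and Ruiz (a Privy Counsellor) before Halvorsen and Pereira (not a Privy Counsellor).
Romero and Ruiz both have terms served 1 term, so the next rule applies.
Among Romero and Ruiz, alphabetically by surname: Romero before Ruiz.
Halvorsen and Pereira both have terms served 4 terms, so the next rule applies.
Among Halvorsen and Pereira, alphabetically by surname: Halvorsen before Pereira.
Beaumont and Takahashi are each not a Privy Counsellor, so the next rule applies.
Beaumont and Takahashi both have terms served 7 terms, so the next rule applies.
Among Beaumont and Takahashi, alphabetically by surname: Beaumont before Takahashi.
Ferreira and Tanaka are each not a Privy Counsellor, so the next rule applies.
Ferreira and Tanaka both have terms served 1 term, so the next rule applies.
Among Ferreira and Tanaka, alphabetically by surname: Ferreira before Tanaka.
Order: Romero, Ruiz, Halvorsen, Pereira, Yilmaz, Beaumont, Takahashi, Ferreira, Tanaka.

Ruiz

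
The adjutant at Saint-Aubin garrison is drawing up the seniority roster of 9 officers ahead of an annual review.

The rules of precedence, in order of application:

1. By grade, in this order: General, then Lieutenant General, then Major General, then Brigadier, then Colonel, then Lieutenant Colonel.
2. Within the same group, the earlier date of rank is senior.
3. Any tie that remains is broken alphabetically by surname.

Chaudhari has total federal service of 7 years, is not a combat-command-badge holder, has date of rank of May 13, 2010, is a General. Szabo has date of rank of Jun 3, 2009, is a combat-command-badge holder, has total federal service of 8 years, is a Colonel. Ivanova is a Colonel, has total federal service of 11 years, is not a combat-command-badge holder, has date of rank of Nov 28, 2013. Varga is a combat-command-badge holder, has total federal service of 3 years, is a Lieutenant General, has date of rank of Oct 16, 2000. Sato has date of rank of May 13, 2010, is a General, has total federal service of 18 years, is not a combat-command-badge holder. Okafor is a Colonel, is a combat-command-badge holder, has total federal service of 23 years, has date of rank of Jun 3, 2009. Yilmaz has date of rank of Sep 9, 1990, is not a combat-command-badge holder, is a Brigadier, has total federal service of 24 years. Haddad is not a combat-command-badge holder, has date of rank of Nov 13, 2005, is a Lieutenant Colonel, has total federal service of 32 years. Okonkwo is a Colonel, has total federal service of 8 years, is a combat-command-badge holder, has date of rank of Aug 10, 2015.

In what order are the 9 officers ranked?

Chaudhari, Sato, Varga, Yilmaz, Okafor, Szabo, Ivanova, Okonkwo, Haddad

By grade: Chaudhari and Sato (General); then Varga (Lieutenant General); then Yilmaz (Brigadier); then Okafor, Szabo, Ivanova and Okonkwo (Colonel); then Haddad (Lieutenant Colonel).
Chaudhari and Sato both have date of rank May 13, 2010, so the next rule applies.
Among Chaudhari and Sato, alphabetically by surname: Chaudhari before Sato.
Among Okafor, Szabo, Ivanova and Okonkwo, by date of rank (earlier first): Okafor and Szabo (Jun 3, 2009) before Ivanova (Nov 28, 2013) before Okonkwo (Aug 10, 2015).
Among Okafor and Szabo, alphabetically by surname: Okafor before Szabo.
Full order: Chaudhari, Sato, Varga, Yilmaz, Okafor, Szabo, Ivanova, Okonkwo, Haddad.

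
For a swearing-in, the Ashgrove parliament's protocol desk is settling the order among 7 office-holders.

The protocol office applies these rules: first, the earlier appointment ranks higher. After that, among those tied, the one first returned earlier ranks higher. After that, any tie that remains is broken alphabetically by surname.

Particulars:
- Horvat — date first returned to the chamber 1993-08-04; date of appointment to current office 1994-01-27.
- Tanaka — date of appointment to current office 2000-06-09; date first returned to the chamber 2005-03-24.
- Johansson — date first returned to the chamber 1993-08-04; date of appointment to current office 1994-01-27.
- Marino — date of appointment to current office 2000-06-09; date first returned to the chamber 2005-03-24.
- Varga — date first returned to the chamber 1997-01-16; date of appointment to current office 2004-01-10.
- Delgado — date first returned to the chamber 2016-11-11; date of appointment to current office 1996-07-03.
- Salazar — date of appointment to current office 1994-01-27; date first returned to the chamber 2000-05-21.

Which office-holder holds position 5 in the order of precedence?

Marino

By date of appointment to current office (earlier first): Horvat, Johansson and Salazar (each 1994-01-27); then Delgado (1996-07-03); then Marino and Tanaka (both 2000-06-09); then Varga (2004-01-10).
Among Horvat, Johansson and Salazar, by date first returned to the chamber (earlier first): Horvat and Johansson (1993-08-04) before Salazar (2000-05-21).
Among Horvat and Johansson, alphabetically by surname: Horvat before Johansson.
Marino and Tanaka both have date first returned to the chamber 2005-03-24, so the next rule applies.
Among Marino and Tanaka, alphabetically by surname: Marino before Tanaka.
Order: Horvat, Johansson, Salazar, Delgado, Marino, Tanaka, Varga.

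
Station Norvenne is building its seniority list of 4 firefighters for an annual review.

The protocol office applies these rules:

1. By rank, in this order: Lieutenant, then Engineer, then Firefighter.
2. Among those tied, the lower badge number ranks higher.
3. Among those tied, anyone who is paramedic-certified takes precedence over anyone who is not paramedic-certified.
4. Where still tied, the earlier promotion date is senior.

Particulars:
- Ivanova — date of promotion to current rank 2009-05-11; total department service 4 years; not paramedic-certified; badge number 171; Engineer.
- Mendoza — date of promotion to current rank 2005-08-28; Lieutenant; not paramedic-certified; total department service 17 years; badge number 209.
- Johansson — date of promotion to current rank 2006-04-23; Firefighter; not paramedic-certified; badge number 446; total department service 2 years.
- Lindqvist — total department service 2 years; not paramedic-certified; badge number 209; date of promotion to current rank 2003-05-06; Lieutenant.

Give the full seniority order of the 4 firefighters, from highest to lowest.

By rank: Lindqvist and Mendoza (Lieutenant); then Ivanova (Engineer); then Johansson (Firefighter).
Lindqvist and Mendoza both have badge number 209, so the next rule applies.
Lindqvist and Mendoza are each not paramedic-certified, so the next rule applies.
Among Lindqvist and Mendoza, by date of promotion to current rank (earlier first): Lindqvist (2003-05-06) before Mendoza (2005-08-28).
Full order: Lindqvist, Mendoza, Ivanova, Johansson.

Lindqvist, Mendoza, Ivanova, Johansson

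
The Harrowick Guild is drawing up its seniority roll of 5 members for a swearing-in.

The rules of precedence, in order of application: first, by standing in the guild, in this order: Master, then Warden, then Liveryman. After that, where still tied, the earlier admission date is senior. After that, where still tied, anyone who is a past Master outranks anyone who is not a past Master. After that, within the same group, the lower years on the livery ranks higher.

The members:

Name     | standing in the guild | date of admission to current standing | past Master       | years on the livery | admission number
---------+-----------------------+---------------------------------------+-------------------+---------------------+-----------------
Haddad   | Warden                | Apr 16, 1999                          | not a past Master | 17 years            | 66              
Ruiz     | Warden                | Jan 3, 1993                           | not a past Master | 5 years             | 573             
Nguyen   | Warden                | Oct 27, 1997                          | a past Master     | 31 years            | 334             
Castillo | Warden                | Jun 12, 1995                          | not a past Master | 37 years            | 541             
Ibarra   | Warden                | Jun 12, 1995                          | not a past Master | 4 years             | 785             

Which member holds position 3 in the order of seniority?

Castillo

By standing in the guild: Ruiz, Ibarra, Castillo, Nguyen and Haddad (Warden).
Among Ruiz, Ibarra, Castillo, Nguyen and Haddad, by date of admission to current standing (earlier first): Ruiz (Jan 3, 1993) before Ibarra and Castillo (Jun 12, 1995) before Nguyen (Oct 27, 1997) before Haddad (Apr 16, 1999).
Ibarra and Castillo are each not a past Master, so the next rule applies.
Among Ibarra and Castillo, by years on the livery (lower first): Ibarra (4 years) before Castillo (37 years).
Order: Ruiz, Ibarra, Castillo, Nguyen, Haddad.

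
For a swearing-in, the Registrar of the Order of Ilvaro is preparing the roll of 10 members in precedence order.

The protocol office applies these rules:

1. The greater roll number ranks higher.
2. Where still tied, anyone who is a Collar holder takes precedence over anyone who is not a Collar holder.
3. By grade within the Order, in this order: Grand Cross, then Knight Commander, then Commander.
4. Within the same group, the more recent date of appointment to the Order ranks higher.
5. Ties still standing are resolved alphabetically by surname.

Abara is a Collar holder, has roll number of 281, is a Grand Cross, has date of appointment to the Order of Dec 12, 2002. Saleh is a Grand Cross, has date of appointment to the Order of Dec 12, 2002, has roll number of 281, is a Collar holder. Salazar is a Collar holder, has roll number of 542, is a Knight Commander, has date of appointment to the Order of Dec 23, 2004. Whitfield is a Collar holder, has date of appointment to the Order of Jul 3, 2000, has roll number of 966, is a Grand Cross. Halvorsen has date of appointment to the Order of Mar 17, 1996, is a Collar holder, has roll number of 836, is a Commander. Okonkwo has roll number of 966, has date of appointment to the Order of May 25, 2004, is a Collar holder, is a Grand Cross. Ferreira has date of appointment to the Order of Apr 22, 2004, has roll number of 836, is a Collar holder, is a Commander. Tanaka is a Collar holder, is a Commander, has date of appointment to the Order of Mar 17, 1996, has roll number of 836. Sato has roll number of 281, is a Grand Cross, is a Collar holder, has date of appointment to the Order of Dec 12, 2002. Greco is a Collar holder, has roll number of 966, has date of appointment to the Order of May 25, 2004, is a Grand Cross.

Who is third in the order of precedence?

By roll number (higher first): Greco, Okonkwo and Whitfield (each 966); then Ferreira, Halvorsen and Tanaka (each 836); then Salazar (542); then Abara, Saleh and Sato (each 281).
Greco, Okonkwo and Whitfield are each a Collar holder, so the next rule applies.
Greco, Okonkwo and Whitfield are each Grand Cross, so the next rule applies.
Among Greco, Okonkwo and Whitfield, by date of appointment to the Order (later first): Greco and Okonkwo (May 25, 2004) before Whitfield (Jul 3, 2000).
Among Greco and Okonkwo, alphabetically by surname: Greco before Okonkwo.
Ferreira, Halvorsen and Tanaka are each a Collar holder, so the next rule applies.
Ferreira, Halvorsen and Tanaka are each Commander, so the next rule applies.
Among Ferreira, Halvorsen and Tanaka, by date of appointment to the Order (later first): Ferreira (Apr 22, 2004) before Halvorsen and Tanaka (Mar 17, 1996).
Among Halvorsen and Tanaka, alphabetically by surname: Halvorsen before Tanaka.
Abara, Saleh and Sato are each a Collar holder, so the next rule applies.
Abara, Saleh and Sato are each Grand Cross, so the next rule applies.
Abara, Saleh and Sato all have date of appointment to the Order Dec 12, 2002, so the next rule applies.
Among Abara, Saleh and Sato, alphabetically by surname: Abara before Saleh before Sato.
Order: Greco, Okonkwo, Whitfield, Ferreira, Halvorsen, Tanaka, Salazar, Abara, Saleh, Sato.

Whitfield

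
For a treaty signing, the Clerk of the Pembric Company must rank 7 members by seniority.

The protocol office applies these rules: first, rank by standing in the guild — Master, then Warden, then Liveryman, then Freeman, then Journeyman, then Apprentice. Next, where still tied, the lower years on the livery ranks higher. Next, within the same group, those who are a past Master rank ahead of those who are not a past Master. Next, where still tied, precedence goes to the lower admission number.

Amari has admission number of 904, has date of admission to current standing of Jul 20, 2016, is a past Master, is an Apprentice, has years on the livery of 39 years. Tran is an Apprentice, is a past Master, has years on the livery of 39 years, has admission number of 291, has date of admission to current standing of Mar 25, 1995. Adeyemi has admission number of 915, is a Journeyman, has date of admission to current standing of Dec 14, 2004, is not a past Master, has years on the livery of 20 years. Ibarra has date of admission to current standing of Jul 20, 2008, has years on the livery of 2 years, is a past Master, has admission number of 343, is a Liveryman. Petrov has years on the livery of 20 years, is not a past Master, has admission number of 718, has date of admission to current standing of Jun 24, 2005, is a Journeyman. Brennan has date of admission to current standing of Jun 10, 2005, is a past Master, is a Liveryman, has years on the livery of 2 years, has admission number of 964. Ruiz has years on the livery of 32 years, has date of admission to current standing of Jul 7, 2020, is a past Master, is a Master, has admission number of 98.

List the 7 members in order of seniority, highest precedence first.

By standing in the guild: Ruiz (Master); then Ibarra and Brennan (Liveryman); then Petrov and Adeyemi (Journeyman); then Tran and Amari (Apprentice).
Ibarra and Brennan both have years on the livery 2 years, so the next rule applies.
Ibarra and Brennan are each a past Master, so the next rule applies.
Among Ibarra and Brennan, by admission number (lower first): Ibarra (343) before Brennan (964).
Petrov and Adeyemi both have years on the livery 20 years, so the next rule applies.
Petrov and Adeyemi are each not a past Master, so the next rule applies.
Among Petrov and Adeyemi, by admission number (lower first): Petrov (718) before Adeyemi (915).
Tran and Amari both have years on the livery 39 years, so the next rule applies.
Tran and Amari are each a past Master, so the next rule applies.
Among Tran and Amari, by admission number (lower first): Tran (291) before Amari (904).
Full order: Ruiz, Ibarra, Brennan, Petrov, Adeyemi, Tran, Amari.

Ruiz, Ibarra, Brennan, Petrov, Adeyemi, Tran, Amari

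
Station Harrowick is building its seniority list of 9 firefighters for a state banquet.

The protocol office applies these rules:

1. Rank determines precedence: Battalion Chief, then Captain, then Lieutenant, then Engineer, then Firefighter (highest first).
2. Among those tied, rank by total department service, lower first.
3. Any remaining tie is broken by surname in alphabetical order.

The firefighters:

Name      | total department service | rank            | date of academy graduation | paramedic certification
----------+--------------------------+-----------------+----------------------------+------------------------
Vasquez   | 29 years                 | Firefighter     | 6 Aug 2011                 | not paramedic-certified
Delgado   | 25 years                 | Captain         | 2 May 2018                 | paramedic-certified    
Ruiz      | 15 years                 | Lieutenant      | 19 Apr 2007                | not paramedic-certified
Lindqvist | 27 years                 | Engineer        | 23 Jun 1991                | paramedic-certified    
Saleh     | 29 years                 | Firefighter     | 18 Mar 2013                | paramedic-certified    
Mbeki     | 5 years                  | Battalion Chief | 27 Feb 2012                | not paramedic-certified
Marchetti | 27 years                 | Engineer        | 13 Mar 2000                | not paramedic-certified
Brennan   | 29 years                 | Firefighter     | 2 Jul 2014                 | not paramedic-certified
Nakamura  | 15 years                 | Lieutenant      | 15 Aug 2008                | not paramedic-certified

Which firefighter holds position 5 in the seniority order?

By rank: Mbeki (Battalion Chief); then Delgado (Captain); then Nakamura and Ruiz (Lieutenant); then Lindqvist and Marchetti (Engineer); then Brennan, Saleh and Vasquez (Firefighter).
Nakamura and Ruiz both have total department service 15 years, so the next rule applies.
Among Nakamura and Ruiz, alphabetically by surname: Nakamura before Ruiz.
Lindqvist and Marchetti both have total department service 27 years, so the next rule applies.
Among Lindqvist and Marchetti, alphabetically by surname: Lindqvist before Marchetti.
Brennan, Saleh and Vasquez all have total department service 29 years, so the next rule applies.
Among Brennan, Saleh and Vasquez, alphabetically by surname: Brennan before Saleh before Vasquez.
Order: Mbeki, Delgado, Nakamura, Ruiz, Lindqvist, Marchetti, Brennan, Saleh, Vasquez.

Lindqvist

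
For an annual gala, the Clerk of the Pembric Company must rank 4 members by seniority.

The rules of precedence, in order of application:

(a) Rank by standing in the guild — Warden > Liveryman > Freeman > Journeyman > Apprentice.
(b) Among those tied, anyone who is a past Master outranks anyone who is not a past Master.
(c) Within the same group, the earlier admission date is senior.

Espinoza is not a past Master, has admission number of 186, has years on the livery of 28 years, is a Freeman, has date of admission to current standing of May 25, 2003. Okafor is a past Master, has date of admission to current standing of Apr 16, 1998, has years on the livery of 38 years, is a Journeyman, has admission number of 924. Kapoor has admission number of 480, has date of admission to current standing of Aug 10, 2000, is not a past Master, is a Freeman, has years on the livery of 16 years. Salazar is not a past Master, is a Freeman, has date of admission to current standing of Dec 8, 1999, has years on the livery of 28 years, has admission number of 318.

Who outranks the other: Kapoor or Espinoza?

Kapoor

By standing in the guild: Salazar, Kapoor and Espinoza (Freeman); then Okafor (Journeyman).
Salazar, Kapoor and Espinoza are each not a past Master, so the next rule applies.
Among Salazar, Kapoor and Espinoza, by date of admission to current standing (earlier first): Salazar (Dec 8, 1999) before Kapoor (Aug 10, 2000) before Espinoza (May 25, 2003).
So Kapoor takes precedence.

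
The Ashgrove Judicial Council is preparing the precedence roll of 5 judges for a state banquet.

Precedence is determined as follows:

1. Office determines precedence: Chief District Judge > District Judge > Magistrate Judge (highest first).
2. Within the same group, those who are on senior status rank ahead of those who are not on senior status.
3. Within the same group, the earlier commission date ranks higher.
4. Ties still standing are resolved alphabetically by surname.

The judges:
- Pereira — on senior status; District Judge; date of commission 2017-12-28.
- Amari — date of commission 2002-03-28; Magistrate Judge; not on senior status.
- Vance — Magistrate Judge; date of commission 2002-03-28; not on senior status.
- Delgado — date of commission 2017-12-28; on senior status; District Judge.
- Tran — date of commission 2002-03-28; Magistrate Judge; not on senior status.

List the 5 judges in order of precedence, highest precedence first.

Delgado, Pereira, Amari, Tran, Vance

By office: Delgado and Pereira (District Judge); then Amari, Tran and Vance (Magistrate Judge).
Delgado and Pereira are each on senior status, so the next rule applies.
Delgado and Pereira both have date of commission 2017-12-28, so the next rule applies.
Among Delgado and Pereira, alphabetically by surname: Delgado before Pereira.
Amari, Tran and Vance are each not on senior status, so the next rule applies.
Amari, Tran and Vance all have date of commission 2002-03-28, so the next rule applies.
Among Amari, Tran and Vance, alphabetically by surname: Amari before Tran before Vance.
Full order: Delgado, Pereira, Amari, Tran, Vance.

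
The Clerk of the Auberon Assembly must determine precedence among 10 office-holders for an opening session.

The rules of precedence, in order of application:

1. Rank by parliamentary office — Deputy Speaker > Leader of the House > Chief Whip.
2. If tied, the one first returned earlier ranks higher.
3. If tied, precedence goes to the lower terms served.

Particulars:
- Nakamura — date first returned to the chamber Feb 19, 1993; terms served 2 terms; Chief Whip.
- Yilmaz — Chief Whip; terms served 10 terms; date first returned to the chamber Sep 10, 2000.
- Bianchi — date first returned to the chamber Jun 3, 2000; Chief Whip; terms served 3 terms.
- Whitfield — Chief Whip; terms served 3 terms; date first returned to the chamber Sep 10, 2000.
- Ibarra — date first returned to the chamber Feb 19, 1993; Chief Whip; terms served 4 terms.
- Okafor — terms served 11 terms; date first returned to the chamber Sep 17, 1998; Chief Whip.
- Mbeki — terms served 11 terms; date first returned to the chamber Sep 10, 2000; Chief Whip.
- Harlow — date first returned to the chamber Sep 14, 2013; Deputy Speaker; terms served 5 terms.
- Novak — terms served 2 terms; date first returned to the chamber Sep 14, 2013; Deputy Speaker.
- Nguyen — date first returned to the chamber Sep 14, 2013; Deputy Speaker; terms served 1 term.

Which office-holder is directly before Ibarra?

By parliamentary office: Nguyen, Novak and Harlow (Deputy Speaker); then Nakamura, Ibarra, Okafor, Bianchi, Whitfield, Yilmaz and Mbeki (Chief Whip).
Nguyen, Novak and Harlow all have date first returned to the chamber Sep 14, 2013, so the next rule applies.
Among Nguyen, Novak and Harlow, by terms served (lower first): Nguyen (1 term) before Novak (2 terms) before Harlow (5 terms).
Among Nakamura, Ibarra, Okafor, Bianchi, Whitfield, Yilmaz and Mbeki, by date first returned to the chamber (earlier first): Nakamura and Ibarra (Feb 19, 1993) before Okafor (Sep 17, 1998) before Bianchi (Jun 3, 2000) before Whitfield, Yilmaz and Mbeki (Sep 10, 2000).
Among Nakamura and Ibarra, by terms served (lower first): Nakamura (2 terms) before Ibarra (4 terms).
Among Whitfield, Yilmaz and Mbeki, by terms served (lower first): Whitfield (3 terms) before Yilmaz (10 terms) before Mbeki (11 terms).
Order: Nguyen, Novak, Harlow, Nakamura, Ibarra, Okafor, Bianchi, Whitfield, Yilmaz, Mbeki.

Nakamura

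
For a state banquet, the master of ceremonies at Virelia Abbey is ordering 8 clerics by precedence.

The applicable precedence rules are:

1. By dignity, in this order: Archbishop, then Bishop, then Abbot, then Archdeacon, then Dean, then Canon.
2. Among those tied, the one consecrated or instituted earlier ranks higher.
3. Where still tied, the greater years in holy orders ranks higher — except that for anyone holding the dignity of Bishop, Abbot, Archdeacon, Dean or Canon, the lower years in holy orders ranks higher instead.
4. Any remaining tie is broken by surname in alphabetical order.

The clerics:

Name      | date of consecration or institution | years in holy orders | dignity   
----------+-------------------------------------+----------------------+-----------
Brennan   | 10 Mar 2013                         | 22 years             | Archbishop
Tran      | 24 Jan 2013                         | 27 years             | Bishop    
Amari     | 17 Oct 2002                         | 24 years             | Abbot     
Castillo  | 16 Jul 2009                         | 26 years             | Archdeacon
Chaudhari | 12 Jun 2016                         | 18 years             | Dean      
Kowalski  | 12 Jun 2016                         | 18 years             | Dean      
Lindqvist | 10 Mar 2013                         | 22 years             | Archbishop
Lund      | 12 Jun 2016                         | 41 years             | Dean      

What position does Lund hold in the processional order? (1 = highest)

By dignity: Brennan and Lindqvist (Archbishop); then Tran (Bishop); then Amari (Abbot); then Castillo (Archdeacon); then Chaudhari, Kowalski and Lund (Dean).
Brennan and Lindqvist both have date of consecration or institution 10 Mar 2013, so the next rule applies.
Brennan and Lindqvist both have years in holy orders 22 years, so the next rule applies.
Among Brennan and Lindqvist, alphabetically by surname: Brennan before Lindqvist.
Chaudhari, Kowalski and Lund all have date of consecration or institution 12 Jun 2016, so the next rule applies.
Among Chaudhari, Kowalski and Lund, by years in holy orders (lower first) (reversed rule for this group): Chaudhari and Kowalski (18 years) before Lund (41 years).
Among Chaudhari and Kowalski, alphabetically by surname: Chaudhari before Kowalski.
Order: Brennan, Lindqvist, Tran, Amari, Castillo, Chaudhari, Kowalski, Lund. So position 8.

8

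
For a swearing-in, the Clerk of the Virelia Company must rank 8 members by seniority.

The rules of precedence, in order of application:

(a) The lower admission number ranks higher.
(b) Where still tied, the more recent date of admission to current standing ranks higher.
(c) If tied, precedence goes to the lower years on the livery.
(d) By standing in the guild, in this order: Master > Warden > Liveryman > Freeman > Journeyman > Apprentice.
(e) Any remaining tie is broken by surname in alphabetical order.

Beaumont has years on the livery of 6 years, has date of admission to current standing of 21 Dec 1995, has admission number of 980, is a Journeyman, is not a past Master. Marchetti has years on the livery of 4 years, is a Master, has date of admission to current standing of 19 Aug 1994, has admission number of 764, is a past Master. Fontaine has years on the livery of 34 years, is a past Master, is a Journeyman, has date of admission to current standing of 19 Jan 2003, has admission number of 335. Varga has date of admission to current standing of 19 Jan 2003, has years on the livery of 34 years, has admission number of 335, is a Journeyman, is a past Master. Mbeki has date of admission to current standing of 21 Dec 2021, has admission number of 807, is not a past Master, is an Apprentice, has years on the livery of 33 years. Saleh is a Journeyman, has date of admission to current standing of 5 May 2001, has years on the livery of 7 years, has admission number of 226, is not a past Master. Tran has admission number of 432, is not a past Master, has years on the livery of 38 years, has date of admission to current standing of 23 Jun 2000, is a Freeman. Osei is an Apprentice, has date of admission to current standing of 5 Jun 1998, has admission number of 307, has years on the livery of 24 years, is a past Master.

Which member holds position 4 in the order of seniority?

Varga

By admission number (lower first): Saleh (226); then Osei (307); then Fontaine and Varga (both 335); then Tran (432); then Marchetti (764); then Mbeki (807); then Beaumont (980).
Fontaine and Varga both have date of admission to current standing 19 Jan 2003, so the next rule applies.
Fontaine and Varga both have years on the livery 34 years, so the next rule applies.
Fontaine and Varga are each Journeyman, so the next rule applies.
Among Fontaine and Varga, alphabetically by surname: Fontaine before Varga.
Order: Saleh, Osei, Fontaine, Varga, Tran, Marchetti, Mbeki, Beaumont.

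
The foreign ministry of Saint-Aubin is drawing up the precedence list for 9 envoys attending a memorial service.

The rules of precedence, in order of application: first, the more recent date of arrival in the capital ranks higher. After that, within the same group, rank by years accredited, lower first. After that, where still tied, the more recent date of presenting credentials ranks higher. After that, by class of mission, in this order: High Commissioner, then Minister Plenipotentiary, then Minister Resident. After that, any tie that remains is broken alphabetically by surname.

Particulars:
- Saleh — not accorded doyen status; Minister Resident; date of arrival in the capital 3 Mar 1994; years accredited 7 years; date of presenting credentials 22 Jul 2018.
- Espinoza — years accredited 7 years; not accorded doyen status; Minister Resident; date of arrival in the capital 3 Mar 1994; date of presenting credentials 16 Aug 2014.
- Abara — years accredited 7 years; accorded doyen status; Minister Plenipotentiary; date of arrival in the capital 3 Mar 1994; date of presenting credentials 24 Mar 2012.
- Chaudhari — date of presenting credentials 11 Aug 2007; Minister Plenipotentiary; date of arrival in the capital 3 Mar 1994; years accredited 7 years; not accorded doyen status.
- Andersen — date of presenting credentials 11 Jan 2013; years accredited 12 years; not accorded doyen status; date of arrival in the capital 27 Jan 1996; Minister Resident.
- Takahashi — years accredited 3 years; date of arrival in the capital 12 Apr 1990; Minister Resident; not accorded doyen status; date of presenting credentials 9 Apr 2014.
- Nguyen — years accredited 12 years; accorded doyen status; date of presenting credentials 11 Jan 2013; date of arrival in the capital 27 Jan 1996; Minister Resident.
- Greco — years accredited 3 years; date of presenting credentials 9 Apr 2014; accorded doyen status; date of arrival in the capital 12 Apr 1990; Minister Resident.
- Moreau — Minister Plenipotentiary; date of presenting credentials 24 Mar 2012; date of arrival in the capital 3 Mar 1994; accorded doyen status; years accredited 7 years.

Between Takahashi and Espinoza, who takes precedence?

By date of arrival in the capital (later first): Andersen and Nguyen (both 27 Jan 1996); then Saleh, Espinoza, Abara, Moreau and Chaudhari (each 3 Mar 1994); then Greco and Takahashi (both 12 Apr 1990).
Andersen and Nguyen both have years accredited 12 years, so the next rule applies.
Andersen and Nguyen both have date of presenting credentials 11 Jan 2013, so the next rule applies.
Andersen and Nguyen are each Minister Resident, so the next rule applies.
Among Andersen and Nguyen, alphabetically by surname: Andersen before Nguyen.
Saleh, Espinoza, Abara, Moreau and Chaudhari all have years accredited 7 years, so the next rule applies.
Among Saleh, Espinoza, Abara, Moreau and Chaudhari, by date of presenting credentials (later first): Saleh (22 Jul 2018) before Espinoza (16 Aug 2014) before Abara and Moreau (24 Mar 2012) before Chaudhari (11 Aug 2007).
Abara and Moreau are each Minister Plenipotentiary, so the next rule applies.
Among Abara and Moreau, alphabetically by surname: Abara before Moreau.
Greco and Takahashi both have years accredited 3 years, so the next rule applies.
Greco and Takahashi both have date of presenting credentials 9 Apr 2014, so the next rule applies.
Greco and Takahashi are each Minister Resident, so the next rule applies.
Among Greco and Takahashi, alphabetically by surname: Greco before Takahashi.
So Espinoza takes precedence.

Espinoza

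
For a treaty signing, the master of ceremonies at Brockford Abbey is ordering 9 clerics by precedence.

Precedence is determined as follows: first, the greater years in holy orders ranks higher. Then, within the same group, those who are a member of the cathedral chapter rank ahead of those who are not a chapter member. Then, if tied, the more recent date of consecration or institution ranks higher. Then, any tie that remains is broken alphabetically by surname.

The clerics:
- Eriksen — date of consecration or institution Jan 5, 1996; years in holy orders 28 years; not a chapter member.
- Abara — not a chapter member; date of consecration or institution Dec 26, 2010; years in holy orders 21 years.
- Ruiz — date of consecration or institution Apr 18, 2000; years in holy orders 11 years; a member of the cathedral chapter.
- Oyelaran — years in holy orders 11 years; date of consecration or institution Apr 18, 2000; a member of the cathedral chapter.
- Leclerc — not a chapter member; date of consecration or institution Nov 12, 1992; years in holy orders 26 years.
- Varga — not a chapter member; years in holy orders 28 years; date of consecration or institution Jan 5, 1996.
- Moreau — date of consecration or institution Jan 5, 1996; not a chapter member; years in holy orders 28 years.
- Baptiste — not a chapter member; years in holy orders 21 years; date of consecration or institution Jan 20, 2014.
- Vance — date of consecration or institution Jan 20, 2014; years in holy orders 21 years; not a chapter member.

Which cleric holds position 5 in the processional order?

By years in holy orders (higher first): Eriksen, Moreau and Varga (each 28 years); then Leclerc (26 years); then Baptiste, Vance and Abara (each 21 years); then Oyelaran and Ruiz (both 11 years).
Eriksen, Moreau and Varga are each not a chapter member, so the next rule applies.
Eriksen, Moreau and Varga all have date of consecration or institution Jan 5, 1996, so the next rule applies.
Among Eriksen, Moreau and Varga, alphabetically by surname: Eriksen before Moreau before Varga.
Baptiste, Vance and Abara are each not a chapter member, so the next rule applies.
Among Baptiste, Vance and Abara, by date of consecration or institution (later first): Baptiste and Vance (Jan 20, 2014) before Abara (Dec 26, 2010).
Among Baptiste and Vance, alphabetically by surname: Baptiste before Vance.
Oyelaran and Ruiz are each a member of the cathedral chapter, so the next rule applies.
Oyelaran and Ruiz both have date of consecration or institution Apr 18, 2000, so the next rule applies.
Among Oyelaran and Ruiz, alphabetically by surname: Oyelaran before Ruiz.
Order: Eriksen, Moreau, Varga, Leclerc, Baptiste, Vance, Abara, Oyelaran, Ruiz.

Baptiste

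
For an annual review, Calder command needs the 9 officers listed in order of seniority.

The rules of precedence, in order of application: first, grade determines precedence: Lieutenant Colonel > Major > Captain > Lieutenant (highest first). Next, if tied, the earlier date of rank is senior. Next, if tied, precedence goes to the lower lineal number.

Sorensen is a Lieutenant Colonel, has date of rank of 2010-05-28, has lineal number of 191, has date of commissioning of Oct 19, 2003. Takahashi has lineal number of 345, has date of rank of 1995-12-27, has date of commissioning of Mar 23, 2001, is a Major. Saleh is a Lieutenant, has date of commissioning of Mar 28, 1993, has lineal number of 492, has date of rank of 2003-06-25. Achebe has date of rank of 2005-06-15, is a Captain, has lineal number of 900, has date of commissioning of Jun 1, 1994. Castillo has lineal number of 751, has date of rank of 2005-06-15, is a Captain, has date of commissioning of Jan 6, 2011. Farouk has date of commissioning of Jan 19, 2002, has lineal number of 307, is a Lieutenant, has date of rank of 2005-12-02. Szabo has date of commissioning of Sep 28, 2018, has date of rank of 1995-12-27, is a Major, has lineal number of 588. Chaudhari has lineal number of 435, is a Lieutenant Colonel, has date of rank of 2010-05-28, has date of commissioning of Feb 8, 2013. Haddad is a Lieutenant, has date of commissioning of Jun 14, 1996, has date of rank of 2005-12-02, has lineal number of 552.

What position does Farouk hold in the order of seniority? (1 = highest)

8

By grade: Sorensen and Chaudhari (Lieutenant Colonel); then Takahashi and Szabo (Major); then Castillo and Achebe (Captain); then Saleh, Farouk and Haddad (Lieutenant).
Sorensen and Chaudhari both have date of rank 2010-05-28, so the next rule applies.
Among Sorensen and Chaudhari, by lineal number (lower first): Sorensen (191) before Chaudhari (435).
Takahashi and Szabo both have date of rank 1995-12-27, so the next rule applies.
Among Takahashi and Szabo, by lineal number (lower first): Takahashi (345) before Szabo (588).
Castillo and Achebe both have date of rank 2005-06-15, so the next rule applies.
Among Castillo and Achebe, by lineal number (lower first): Castillo (751) before Achebe (900).
Among Saleh, Farouk and Haddad, by date of rank (earlier first): Saleh (2003-06-25) before Farouk and Haddad (2005-12-02).
Among Farouk and Haddad, by lineal number (lower first): Farouk (307) before Haddad (552).
Order: Sorensen, Chaudhari, Takahashi, Szabo, Castillo, Achebe, Saleh, Farouk, Haddad. So position 8.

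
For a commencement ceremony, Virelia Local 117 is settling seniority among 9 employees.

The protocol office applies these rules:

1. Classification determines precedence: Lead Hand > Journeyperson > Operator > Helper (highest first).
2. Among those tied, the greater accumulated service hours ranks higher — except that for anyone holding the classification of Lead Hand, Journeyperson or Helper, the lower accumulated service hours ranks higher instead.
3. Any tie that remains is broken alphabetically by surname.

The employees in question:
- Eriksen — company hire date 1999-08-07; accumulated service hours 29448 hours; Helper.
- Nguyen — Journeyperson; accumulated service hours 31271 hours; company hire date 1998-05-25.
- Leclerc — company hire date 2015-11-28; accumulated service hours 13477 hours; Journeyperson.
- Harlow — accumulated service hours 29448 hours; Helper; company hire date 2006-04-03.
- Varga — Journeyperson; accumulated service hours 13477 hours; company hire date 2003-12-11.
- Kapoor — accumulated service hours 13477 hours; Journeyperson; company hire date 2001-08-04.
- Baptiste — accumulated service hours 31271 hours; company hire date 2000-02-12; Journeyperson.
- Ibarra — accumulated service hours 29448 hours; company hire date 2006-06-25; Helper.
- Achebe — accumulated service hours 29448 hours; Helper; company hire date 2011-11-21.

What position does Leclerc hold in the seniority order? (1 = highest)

By classification: Kapoor, Leclerc, Varga, Baptiste and Nguyen (Journeyperson); then Achebe, Eriksen, Harlow and Ibarra (Helper).
Among Kapoor, Leclerc, Varga, Baptiste and Nguyen, by accumulated service hours (lower first) (reversed rule for this group): Kapoor, Leclerc and Varga (13477 hours) before Baptiste and Nguyen (31271 hours).
Among Kapoor, Leclerc and Varga, alphabetically by surname: Kapoor before Leclerc before Varga.
Among Baptiste and Nguyen, alphabetically by surname: Baptiste before Nguyen.
Achebe, Eriksen, Harlow and Ibarra all have accumulated service hours 29448 hours, so the next rule applies.
Among Achebe, Eriksen, Harlow and Ibarra, alphabetically by surname: Achebe before Eriksen before Harlow before Ibarra.
Order: Kapoor, Leclerc, Varga, Baptiste, Nguyen, Achebe, Eriksen, Harlow, Ibarra. So position 2.

2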